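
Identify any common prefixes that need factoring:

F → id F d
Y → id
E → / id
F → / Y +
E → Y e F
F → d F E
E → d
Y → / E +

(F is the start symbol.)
Left-factoring is needed when two productions for the same non-terminal
share a common prefix on the right-hand side.

Productions for F:
  F → id F d
  F → / Y +
  F → d F E
Productions for Y:
  Y → id
  Y → / E +
Productions for E:
  E → / id
  E → Y e F
  E → d

No common prefixes found.

Answer: No, left-factoring is not needed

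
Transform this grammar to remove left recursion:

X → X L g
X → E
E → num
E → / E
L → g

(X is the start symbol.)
X is directly left-recursive. The standard transformation for
  A → A α₁ | ... | A α_m | β₁ | ... | β_n
is
  A  → β₁ A' | ... | β_n A'
  A' → α₁ A' | ... | α_m A' | ε

X → E becomes X → E X'
X → X L g becomes X' → L g X'
Add X' → ε

Productions for other non-terminals are unchanged:
  E → num
  E → / E
  L → g

Resulting grammar:
X → E X'
X' → L g X'
X' → ε
E → num
E → / E
L → g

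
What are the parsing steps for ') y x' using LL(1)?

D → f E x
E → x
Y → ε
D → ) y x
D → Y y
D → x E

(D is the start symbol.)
LL(1) parsing maintains a stack (initially the start symbol over $) and the input. At each step: if the stack top is a terminal, match it against the current input token; if it is a non-terminal N, replace it with the RHS of M[N, lookahead] (the unique production whose predict set contains the lookahead).

Stack is shown with the top on the left.

Stack    Input    Action
------------------------
D $      ) y x $  output D → ) y x
) y x $  ) y x $  match ')'
y x $    y x $    match 'y'
x $      x $      match 'x'
$        $        accept

The string is accepted.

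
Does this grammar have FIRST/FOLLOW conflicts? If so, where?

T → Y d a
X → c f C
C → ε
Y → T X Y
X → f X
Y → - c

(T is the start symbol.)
No FIRST/FOLLOW conflicts.

A FIRST/FOLLOW conflict occurs when a non-terminal N has a nullable alternative N → β (β ⇒* ε) and another alternative N → α with FIRST(α) ∩ FOLLOW(N) ≠ ∅: on such a lookahead the parser cannot decide between expanding α and letting N vanish via β.

Nullable non-terminals: C.
C has a nullable alternative but only one production, so nothing to check.

T, X, Y have no nullable alternative, so no FIRST/FOLLOW check is needed there.

No FIRST/FOLLOW conflicts found.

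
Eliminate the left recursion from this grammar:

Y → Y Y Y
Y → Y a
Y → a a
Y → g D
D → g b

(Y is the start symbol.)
Y → a a Y'
Y → g D Y'
Y' → Y Y Y'
Y' → a Y'
Y' → ε
D → g b

Y is directly left-recursive. The standard transformation for
  A → A α₁ | ... | A α_m | β₁ | ... | β_n
is
  A  → β₁ A' | ... | β_n A'
  A' → α₁ A' | ... | α_m A' | ε

Y → a a becomes Y → a a Y'
Y → g D becomes Y → g D Y'
Y → Y Y Y becomes Y' → Y Y Y'
Y → Y a becomes Y' → a Y'
Add Y' → ε

Productions for other non-terminals are unchanged:
  D → g b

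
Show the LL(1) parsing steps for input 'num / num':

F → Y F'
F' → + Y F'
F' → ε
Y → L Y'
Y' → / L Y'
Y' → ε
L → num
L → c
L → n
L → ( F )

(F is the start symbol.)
LL(1) parsing maintains a stack (initially the start symbol over $) and the input. At each step: if the stack top is a terminal, match it against the current input token; if it is a non-terminal N, replace it with the RHS of M[N, lookahead] (the unique production whose predict set contains the lookahead).

Stack is shown with the top on the left.

Stack        Input        Action
--------------------------------
F $          num / num $  output F → Y F'
Y F' $       num / num $  output Y → L Y'
L Y' F' $    num / num $  output L → num
num Y' F' $  num / num $  match 'num'
Y' F' $      / num $      output Y' → / L Y'
/ L Y' F' $  / num $      match '/'
L Y' F' $    num $        output L → num
num Y' F' $  num $        match 'num'
Y' F' $      $            output Y' → ε
F' $         $            output F' → ε
$            $            accept

The string is accepted.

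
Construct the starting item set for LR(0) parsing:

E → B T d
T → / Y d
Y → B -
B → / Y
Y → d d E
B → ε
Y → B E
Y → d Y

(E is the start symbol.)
{ [B → . / Y], [B → .], [E → . B T d], [E' → . E] }

First, augment the grammar with E' → E
I₀ = CLOSURE({ [E' → . E] }):
  [E' → . E] has the dot before E: add [E → . B T d]
  [E → . B T d] has the dot before B: add [B → . / Y], [B → .]
No further items can be added.

I₀ = { [B → . / Y], [B → .], [E → . B T d], [E' → . E] }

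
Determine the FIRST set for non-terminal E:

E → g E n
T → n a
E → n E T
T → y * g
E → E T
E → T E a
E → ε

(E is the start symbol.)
{ 'g', 'n', 'y', ε }

FIRST sets of the other non-terminals involved (by the same procedure, iterated to a fixed point):
  FIRST(T) = { 'n', 'y' }

From E → g E n:
  - g is a terminal: add 'g' and stop
From E → n E T:
  - n is a terminal: add 'n' and stop
From E → E T:
  - E is the symbol being defined: contributes nothing new
    E is nullable, so continue to the next symbol
  - T is a non-terminal: add FIRST(T) \ {ε} = { 'n', 'y' }
    T is not nullable, so stop
From E → T E a:
  - T is a non-terminal: add FIRST(T) \ {ε} = { 'n', 'y' }
    T is not nullable, so stop
From E → ε:
  - ε-production, so ε ∈ FIRST(E)

Collecting: FIRST(E) = { 'g', 'n', 'y', ε }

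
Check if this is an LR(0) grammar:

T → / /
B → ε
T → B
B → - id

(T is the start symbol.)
Augment with T' → T and build the canonical LR(0) collection (I0 = CLOSURE({[T' → . T]}), then GOTO on every symbol after a dot until no new states appear). It has 7 states:
  I0: { [B → . - id], [B → .], [T → . / /], [T → . B], [T' → . T] }  — shift, reduce
  I1: { [B → - . id] }  — shift
  I2: { [T → / . /] }  — shift
  I3: { [T → B .] }  — reduce
  I4: { [T' → T .] }  — accept
  I5: { [T → / / .] }  — reduce
  I6: { [B → - id .] }  — reduce

Conflict in state I0:
  Shift-reduce conflict between [B → .] and [B → . - id]
So the grammar is NOT LR(0).

Answer: No. Shift-reduce conflict between [B → .] and [B → . - id]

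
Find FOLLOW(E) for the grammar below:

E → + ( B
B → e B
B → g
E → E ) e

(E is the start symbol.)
To compute FOLLOW(E), find every occurrence of E on a right-hand side N → α E β: add FIRST(β) \ {ε}, and if β is empty or nullable also add FOLLOW(N). Iterate to a fixed point.

E is the start symbol, so $ ∈ FOLLOW(E).
In E → E ) e: E is followed by ')' e, add FIRST(')' e) \ {ε} = { ')' }

Taking the union: FOLLOW(E) = { $, ')' }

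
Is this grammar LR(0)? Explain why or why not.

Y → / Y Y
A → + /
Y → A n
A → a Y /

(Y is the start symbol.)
Augment with Y' → Y and build the canonical LR(0) collection (I0 = CLOSURE({[Y' → . Y]}), then GOTO on every symbol after a dot until no new states appear). It has 12 states:
  I0: { [A → . + /], [A → . a Y /], [Y → . / Y Y], [Y → . A n], [Y' → . Y] }  — shift
  I1: { [A → + . /] }  — shift
  I2: { [A → . + /], [A → . a Y /], [Y → . / Y Y], [Y → . A n], [Y → / . Y Y] }  — shift
  I3: { [Y → A . n] }  — shift
  I4: { [Y' → Y .] }  — accept
  I5: { [A → . + /], [A → . a Y /], [A → a . Y /], [Y → . / Y Y], [Y → . A n] }  — shift
  I6: { [A → a Y . /] }  — shift
  I7: { [A → a Y / .] }  — reduce
  I8: { [Y → A n .] }  — reduce
  I9: { [A → . + /], [A → . a Y /], [Y → . / Y Y], [Y → . A n], [Y → / Y . Y] }  — shift
  I10: { [Y → / Y Y .] }  — reduce
  I11: { [A → + / .] }  — reduce

Every state is either a pure shift/goto state or contains exactly one complete item and nothing to shift — no conflicts. The grammar is LR(0).

Answer: Yes, the grammar is LR(0)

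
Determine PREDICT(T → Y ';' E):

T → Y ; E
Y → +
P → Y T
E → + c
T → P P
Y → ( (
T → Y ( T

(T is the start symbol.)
PREDICT(T → Y ';' E) = (FIRST(RHS) \ {ε}) ∪ (FOLLOW(T) if ε ∈ FIRST(RHS), i.e. RHS ⇒* ε)
FIRST(Y) = { '(', '+' }
FIRST(Y ';' E) = { '(', '+' }
ε ∉ FIRST(Y ';' E), so FOLLOW(T) is not added.
PREDICT(T → Y ';' E) = { '(', '+' }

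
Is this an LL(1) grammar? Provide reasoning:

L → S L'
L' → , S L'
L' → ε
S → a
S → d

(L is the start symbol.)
Yes, the grammar is LL(1).

A grammar is LL(1) if for each non-terminal N with multiple productions, the predict sets of those productions are pairwise disjoint, where PREDICT(N → α) = (FIRST(α) \ {ε}) ∪ (FOLLOW(N) if α ⇒* ε).

Relevant sets:
  FOLLOW(L') = { $ }

For L':
  PREDICT(L' → ',' S L') = { ',' }
  PREDICT(L' → ε) = { $ }
For S:
  PREDICT(S → a) = { 'a' }
  PREDICT(S → d) = { 'd' }
L has a single production, so nothing to check there.

All predict sets are disjoint. The grammar IS LL(1).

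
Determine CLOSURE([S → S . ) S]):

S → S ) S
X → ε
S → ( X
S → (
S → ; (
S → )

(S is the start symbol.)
Start with: [S → S . ) S]
The dot precedes the terminal ')', so nothing is added.

CLOSURE = { [S → S . ) S] }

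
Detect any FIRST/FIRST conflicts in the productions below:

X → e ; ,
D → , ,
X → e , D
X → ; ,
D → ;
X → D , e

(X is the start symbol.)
Yes. X → e ';' ',' / X → e ',' D on { 'e' }; X → ';' ',' / X → D ',' e on { ';' }

A FIRST/FIRST conflict occurs when two productions N → α and N → β for the same non-terminal have FIRST(α) ∩ FIRST(β) ≠ ∅ (with ε ∈ FIRST of a nullable right-hand side, so two nullable alternatives also conflict).

FIRST sets of the non-terminals at (or reachable through a nullable prefix from) the front of some alternative:
  FIRST(D) = { ',', ';' }

Productions for X:
  X → e ; ,: FIRST = { 'e' }
  X → e , D: FIRST = { 'e' }
  X → ; ,: FIRST = { ';' }
  X → D , e: FIRST = { ',', ';' }
Productions for D:
  D → , ,: FIRST = { ',' }
  D → ;: FIRST = { ';' }

Conflict for X: X → e ; , and X → e , D
  Overlap: { 'e' }
Conflict for X: X → ; , and X → D , e
  Overlap: { ';' }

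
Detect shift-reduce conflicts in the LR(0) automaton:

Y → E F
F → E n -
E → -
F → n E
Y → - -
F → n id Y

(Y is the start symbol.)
Augment with Y' → Y and build the canonical LR(0) collection (I0 = CLOSURE({[Y' → . Y]}), then GOTO on every symbol after a dot until no new states appear). It has 14 states:
  I0: { [E → . -], [Y → . - -], [Y → . E F], [Y' → . Y] }  — shift
  I1: { [E → - .], [Y → - . -] }  — shift, reduce
  I2: { [E → . -], [F → . E n -], [F → . n E], [F → . n id Y], [Y → E . F] }  — shift
  I3: { [Y' → Y .] }  — accept
  I4: { [E → - .] }  — reduce
  I5: { [F → E . n -] }  — shift
  I6: { [Y → E F .] }  — reduce
  I7: { [E → . -], [F → n . E], [F → n . id Y] }  — shift
  I8: { [F → n E .] }  — reduce
  I9: { [E → . -], [F → n id . Y], [Y → . - -], [Y → . E F] }  — shift
  I10: { [F → n id Y .] }  — reduce
  I11: { [F → E n . -] }  — shift
  I12: { [F → E n - .] }  — reduce
  I13: { [Y → - - .] }  — reduce

I1 contains reduce item [E → - .] and shift item [Y → - . -] — shift-reduce conflict.

Answer: Yes — I1: [E → - .] vs [Y → - . -]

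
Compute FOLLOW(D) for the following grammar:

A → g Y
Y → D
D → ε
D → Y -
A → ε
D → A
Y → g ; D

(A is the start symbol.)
{ $, '-' }

To compute FOLLOW(D), find every occurrence of D on a right-hand side N → α D β: add FIRST(β) \ {ε}, and if β is empty or nullable also add FOLLOW(N). Iterate to a fixed point.

In Y → D: D is at the end, add FOLLOW(Y)
In Y → g ; D: D is at the end, add FOLLOW(Y)

The FOLLOW sets referred to above (computed the same way, to a fixed point):
  FOLLOW(Y) = { $, '-' }

Taking the union: FOLLOW(D) = { $, '-' }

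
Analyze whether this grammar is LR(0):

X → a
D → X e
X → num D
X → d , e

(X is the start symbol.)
Augment with X' → X and build the canonical LR(0) collection (I0 = CLOSURE({[X' → . X]}), then GOTO on every symbol after a dot until no new states appear). It has 10 states:
  I0: { [X → . a], [X → . d , e], [X → . num D], [X' → . X] }  — shift
  I1: { [X' → X .] }  — accept
  I2: { [X → a .] }  — reduce
  I3: { [X → d . , e] }  — shift
  I4: { [D → . X e], [X → . a], [X → . d , e], [X → . num D], [X → num . D] }  — shift
  I5: { [X → num D .] }  — reduce
  I6: { [D → X . e] }  — shift
  I7: { [D → X e .] }  — reduce
  I8: { [X → d , . e] }  — shift
  I9: { [X → d , e .] }  — reduce

Every state is either a pure shift/goto state or contains exactly one complete item and nothing to shift — no conflicts. The grammar is LR(0).

Answer: Yes, the grammar is LR(0)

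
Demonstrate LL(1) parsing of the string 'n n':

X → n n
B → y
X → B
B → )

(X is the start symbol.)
LL(1) parsing maintains a stack (initially the start symbol over $) and the input. At each step: if the stack top is a terminal, match it against the current input token; if it is a non-terminal N, replace it with the RHS of M[N, lookahead] (the unique production whose predict set contains the lookahead).

Stack is shown with the top on the left.

Stack  Input  Action
--------------------
X $    n n $  output X → n n
n n $  n n $  match 'n'
n $    n $    match 'n'
$      $      accept

The string is accepted.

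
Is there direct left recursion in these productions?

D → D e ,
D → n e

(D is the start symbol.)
D → D e ,: LEFT RECURSIVE (starts with D)
D → n e: starts with n

The grammar has direct left recursion on: D.

Answer: Yes, D is left-recursive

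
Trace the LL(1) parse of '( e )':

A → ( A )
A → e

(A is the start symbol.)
Stack is shown with the top on the left.

Stack    Input    Action
------------------------
A $      ( e ) $  output A → ( A )
( A ) $  ( e ) $  match '('
A ) $    e ) $    output A → e
e ) $    e ) $    match 'e'
) $      ) $      match ')'
$        $        accept

The string is accepted.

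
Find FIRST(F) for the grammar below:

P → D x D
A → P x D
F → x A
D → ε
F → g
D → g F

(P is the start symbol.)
To compute FIRST(F), examine every production with F on the left-hand side, reading each right-hand side left to right until a non-nullable symbol is reached.

From F → x A:
  - x is a terminal: add 'x' and stop
From F → g:
  - g is a terminal: add 'g' and stop

Collecting: FIRST(F) = { 'g', 'x' }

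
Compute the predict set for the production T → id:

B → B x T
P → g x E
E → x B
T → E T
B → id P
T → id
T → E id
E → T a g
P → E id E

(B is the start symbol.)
PREDICT(T → id) = (FIRST(RHS) \ {ε}) ∪ (FOLLOW(T) if ε ∈ FIRST(RHS), i.e. RHS ⇒* ε)
FIRST(id) = { 'id' }
ε ∉ FIRST(id), so FOLLOW(T) is not added.
PREDICT(T → id) = { 'id' }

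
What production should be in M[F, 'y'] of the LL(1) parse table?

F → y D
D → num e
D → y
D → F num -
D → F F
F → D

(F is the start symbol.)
To find M[F, 'y'], we find productions for F where 'y' is in the predict set (PREDICT(N → α) = (FIRST(α) \ {ε}) ∪ (FOLLOW(N) if α ⇒* ε)).

Relevant sets:
  FIRST(D) = { 'num', 'y' }

F → y D: PREDICT = { 'y' }
  'y' is in predict set, so this production goes in M[F, 'y']
F → D: PREDICT = { 'num', 'y' }
  'y' is in predict set, so this production goes in M[F, 'y']

M[F, 'y'] = F → y D, F → D  (a multiply-defined cell — the grammar is not LL(1))

Answer: F → y D, F → D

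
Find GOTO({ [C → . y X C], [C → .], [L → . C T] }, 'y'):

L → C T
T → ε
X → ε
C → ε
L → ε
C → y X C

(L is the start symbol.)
GOTO(I, 'y') = CLOSURE({ [A → αX.β] : [A → α.Xβ] ∈ I, X = 'y' })

Items with dot before 'y', with the dot advanced:
  [C → . y X C] → [C → y . X C]
Closure of the advanced items:
  [C → y . X C] has the dot before X: add [X → .]

GOTO = { [C → y . X C], [X → .] }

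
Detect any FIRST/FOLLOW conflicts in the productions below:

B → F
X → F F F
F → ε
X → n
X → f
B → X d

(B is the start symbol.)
No FIRST/FOLLOW conflicts.

Nullable non-terminals: B, F, X.
FIRST sets used below: FIRST(F) = { ε }, FIRST(X) = { 'f', 'n', ε }

B: nullable alternative(s) B → F; FOLLOW(B) = { $ }
  B → F: FIRST \ {ε} = { } — this is the only nullable alternative, skip
  B → X d: FIRST \ {ε} = { 'd', 'f', 'n' } — disjoint from FOLLOW(B)
F has a nullable alternative but only one production, so nothing to check.

X: nullable alternative(s) X → F F F; FOLLOW(X) = { 'd' }
  X → F F F: FIRST \ {ε} = { } — this is the only nullable alternative, skip
  X → n: FIRST \ {ε} = { 'n' } — disjoint from FOLLOW(X)
  X → f: FIRST \ {ε} = { 'f' } — disjoint from FOLLOW(X)

No FIRST/FOLLOW conflicts found.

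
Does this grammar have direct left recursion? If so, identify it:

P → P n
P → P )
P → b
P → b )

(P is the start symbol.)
P → P n: LEFT RECURSIVE (starts with P)
P → P ): LEFT RECURSIVE (starts with P)
P → b: starts with b
P → b ): starts with b

The grammar has direct left recursion on: P.

Answer: Yes, P is left-recursive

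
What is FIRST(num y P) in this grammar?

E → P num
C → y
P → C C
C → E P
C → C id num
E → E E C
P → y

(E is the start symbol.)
To compute FIRST(num y P), process the symbols left to right:
Symbol num is a terminal. Add 'num' and stop.
FIRST(num y P) = { 'num' }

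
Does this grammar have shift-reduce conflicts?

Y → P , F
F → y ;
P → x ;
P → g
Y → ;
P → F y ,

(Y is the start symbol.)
Augment with Y' → Y and build the canonical LR(0) collection (I0 = CLOSURE({[Y' → . Y]}), then GOTO on every symbol after a dot until no new states appear). It has 14 states:
  I0: { [F → . y ;], [P → . F y ,], [P → . g], [P → . x ;], [Y → . ;], [Y → . P , F], [Y' → . Y] }  — shift
  I1: { [Y → ; .] }  — reduce
  I2: { [P → F . y ,] }  — shift
  I3: { [Y → P . , F] }  — shift
  I4: { [Y' → Y .] }  — accept
  I5: { [P → g .] }  — reduce
  I6: { [P → x . ;] }  — shift
  I7: { [F → y . ;] }  — shift
  I8: { [F → y ; .] }  — reduce
  I9: { [P → x ; .] }  — reduce
  I10: { [F → . y ;], [Y → P , . F] }  — shift
  I11: { [Y → P , F .] }  — reduce
  I12: { [P → F y . ,] }  — shift
  I13: { [P → F y , .] }  — reduce

No state contains both a complete item and a shift item.

Answer: No shift-reduce conflicts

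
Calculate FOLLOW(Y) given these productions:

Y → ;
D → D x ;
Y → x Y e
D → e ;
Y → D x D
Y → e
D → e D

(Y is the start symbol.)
To compute FOLLOW(Y), find every occurrence of Y on a right-hand side N → α Y β: add FIRST(β) \ {ε}, and if β is empty or nullable also add FOLLOW(N). Iterate to a fixed point.

Y is the start symbol, so $ ∈ FOLLOW(Y).
In Y → x Y e: Y is followed by e, add FIRST(e) \ {ε} = { 'e' }

Taking the union: FOLLOW(Y) = { $, 'e' }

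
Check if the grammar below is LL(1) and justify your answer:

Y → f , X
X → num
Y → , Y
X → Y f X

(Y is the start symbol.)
A grammar is LL(1) if for each non-terminal N with multiple productions, the predict sets of those productions are pairwise disjoint, where PREDICT(N → α) = (FIRST(α) \ {ε}) ∪ (FOLLOW(N) if α ⇒* ε).

Relevant sets:
  FIRST(Y) = { ',', 'f' }

For Y:
  PREDICT(Y → f ',' X) = { 'f' }
  PREDICT(Y → ',' Y) = { ',' }
For X:
  PREDICT(X → num) = { 'num' }
  PREDICT(X → Y f X) = { ',', 'f' }

All predict sets are disjoint. The grammar IS LL(1).

Answer: Yes, the grammar is LL(1).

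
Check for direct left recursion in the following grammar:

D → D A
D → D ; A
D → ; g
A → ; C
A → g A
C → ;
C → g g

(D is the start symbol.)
Yes, D is left-recursive

Direct left recursion occurs when N → N α for some non-terminal N (the right-hand side begins with the left-hand side itself).

D → D A: LEFT RECURSIVE (starts with D)
D → D ; A: LEFT RECURSIVE (starts with D)
D → ; g: starts with ';'
A → ; C: starts with ';'
A → g A: starts with g
C → ;: starts with ';'
C → g g: starts with g

The grammar has direct left recursion on: D.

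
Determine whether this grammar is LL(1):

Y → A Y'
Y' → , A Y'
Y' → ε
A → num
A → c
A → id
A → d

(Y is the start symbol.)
Relevant sets:
  FOLLOW(Y') = { $ }

For Y':
  PREDICT(Y' → ',' A Y') = { ',' }
  PREDICT(Y' → ε) = { $ }
For A:
  PREDICT(A → num) = { 'num' }
  PREDICT(A → c) = { 'c' }
  PREDICT(A → id) = { 'id' }
  PREDICT(A → d) = { 'd' }
Y has a single production, so nothing to check there.

All predict sets are disjoint. The grammar IS LL(1).

Answer: Yes, the grammar is LL(1).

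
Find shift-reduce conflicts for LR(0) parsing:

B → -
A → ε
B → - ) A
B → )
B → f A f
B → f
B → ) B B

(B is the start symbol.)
Yes — I1: [B → ) .] vs [B → . )]; I2: [B → - .] vs [B → - . ) A]

A shift-reduce conflict occurs when an LR(0) state has both:
  - a complete (reduce) item [A → α .] (dot at the end), and
  - a shift item [B → β . c γ] (dot before a terminal).

Augment with B' → B and build the canonical LR(0) collection (I0 = CLOSURE({[B' → . B]}), then GOTO on every symbol after a dot until no new states appear). It has 11 states:
  I0: { [B → . ) B B], [B → . )], [B → . - ) A], [B → . -], [B → . f A f], [B → . f], [B' → . B] }  — shift
  I1: { [B → ) . B B], [B → ) .], [B → . ) B B], [B → . )], [B → . - ) A], [B → . -], [B → . f A f], [B → . f] }  — shift, reduce
  I2: { [B → - . ) A], [B → - .] }  — shift, reduce
  I3: { [B' → B .] }  — accept
  I4: { [A → .], [B → f . A f], [B → f .] }  — 2 reduces
  I5: { [B → f A . f] }  — shift
  I6: { [B → f A f .] }  — reduce
  I7: { [A → .], [B → - ) . A] }  — reduce
  I8: { [B → - ) A .] }  — reduce
  I9: { [B → ) B . B], [B → . ) B B], [B → . )], [B → . - ) A], [B → . -], [B → . f A f], [B → . f] }  — shift
  I10: { [B → ) B B .] }  — reduce

I1 contains reduce item [B → ) .] and shift items [B → . )], [B → . ) B B], [B → . -], [B → . - ) A], [B → . f], [B → . f A f] — shift-reduce conflict.
I2 contains reduce item [B → - .] and shift item [B → - . ) A] — shift-reduce conflict.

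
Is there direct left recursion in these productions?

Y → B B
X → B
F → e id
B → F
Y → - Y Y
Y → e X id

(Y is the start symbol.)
Direct left recursion occurs when N → N α for some non-terminal N (the right-hand side begins with the left-hand side itself).

Y → B B: starts with B
X → B: starts with B
F → e id: starts with e
B → F: starts with F
Y → - Y Y: starts with '-'
Y → e X id: starts with e

No direct left recursion found.

Answer: No direct left recursion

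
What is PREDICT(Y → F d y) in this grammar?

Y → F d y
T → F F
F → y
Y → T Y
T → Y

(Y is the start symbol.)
{ 'y' }

PREDICT(Y → F d y) = (FIRST(RHS) \ {ε}) ∪ (FOLLOW(Y) if ε ∈ FIRST(RHS), i.e. RHS ⇒* ε)
FIRST(F) = { 'y' }
FIRST(F d y) = { 'y' }
ε ∉ FIRST(F d y), so FOLLOW(Y) is not added.
PREDICT(Y → F d y) = { 'y' }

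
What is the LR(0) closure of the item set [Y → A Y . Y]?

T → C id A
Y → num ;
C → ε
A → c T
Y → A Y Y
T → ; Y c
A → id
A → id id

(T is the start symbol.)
Start with: [Y → A Y . Y]
  [Y → A Y . Y] has the dot before Y: add [Y → . num ;], [Y → . A Y Y]
  [Y → . A Y Y] has the dot before A: add [A → . c T], [A → . id], [A → . id id]
No further items can be added.

CLOSURE = { [A → . c T], [A → . id id], [A → . id], [Y → . A Y Y], [Y → . num ;], [Y → A Y . Y] }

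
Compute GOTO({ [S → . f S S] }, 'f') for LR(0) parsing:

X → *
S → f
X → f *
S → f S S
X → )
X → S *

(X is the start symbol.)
GOTO(I, 'f') = CLOSURE({ [A → αX.β] : [A → α.Xβ] ∈ I, X = 'f' })

Items with dot before 'f', with the dot advanced:
  [S → . f S S] → [S → f . S S]
Closure of the advanced items:
  [S → f . S S] has the dot before S: add [S → . f], [S → . f S S]

GOTO = { [S → . f S S], [S → . f], [S → f . S S] }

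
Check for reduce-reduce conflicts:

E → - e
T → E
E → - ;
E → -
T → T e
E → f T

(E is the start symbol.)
A reduce-reduce conflict occurs when an LR(0) state has two complete items [A → α .] and [B → β .] — both call for a reduction, and with no lookahead the parser cannot choose between them.

Augment with E' → E and build the canonical LR(0) collection (I0 = CLOSURE({[E' → . E]}), then GOTO on every symbol after a dot until no new states appear). It has 9 states:
  I0: { [E → . - ;], [E → . - e], [E → . -], [E → . f T], [E' → . E] }  — shift
  I1: { [E → - . ;], [E → - . e], [E → - .] }  — shift, reduce
  I2: { [E' → E .] }  — accept
  I3: { [E → . - ;], [E → . - e], [E → . -], [E → . f T], [E → f . T], [T → . E], [T → . T e] }  — shift
  I4: { [T → E .] }  — reduce
  I5: { [E → f T .], [T → T . e] }  — shift, reduce
  I6: { [T → T e .] }  — reduce
  I7: { [E → - ; .] }  — reduce
  I8: { [E → - e .] }  — reduce

No state contains more than one complete item.

Answer: No reduce-reduce conflicts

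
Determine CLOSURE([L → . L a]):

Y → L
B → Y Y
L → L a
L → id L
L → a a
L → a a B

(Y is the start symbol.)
To compute CLOSURE, for each item [A → α.Bβ] where B is a non-terminal, add [B → .γ] for all productions B → γ; repeat for the newly added items until nothing changes.

Start with: [L → . L a]
  [L → . L a] has the dot before L: add [L → . id L], [L → . a a], [L → . a a B]
No further items can be added.

CLOSURE = { [L → . L a], [L → . a a B], [L → . a a], [L → . id L] }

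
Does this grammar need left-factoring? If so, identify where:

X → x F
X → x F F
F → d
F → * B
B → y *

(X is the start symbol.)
Left-factoring is needed when two productions for the same non-terminal
share a common prefix on the right-hand side.

Productions for X:
  X → x F
  X → x F F
Productions for F:
  F → d
  F → * B

Found common prefix 'x F' in productions for X

Answer: Yes, X has productions with common prefix 'x F'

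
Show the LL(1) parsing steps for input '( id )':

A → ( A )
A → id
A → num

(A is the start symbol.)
LL(1) parsing maintains a stack (initially the start symbol over $) and the input. At each step: if the stack top is a terminal, match it against the current input token; if it is a non-terminal N, replace it with the RHS of M[N, lookahead] (the unique production whose predict set contains the lookahead).

Stack is shown with the top on the left.

Stack    Input     Action
-------------------------
A $      ( id ) $  output A → ( A )
( A ) $  ( id ) $  match '('
A ) $    id ) $    output A → id
id ) $   id ) $    match 'id'
) $      ) $       match ')'
$        $         accept

The string is accepted.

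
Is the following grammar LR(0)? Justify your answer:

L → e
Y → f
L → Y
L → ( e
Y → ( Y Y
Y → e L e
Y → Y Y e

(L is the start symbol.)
No. Shift-reduce conflict between [L → Y .] and [Y → . ( Y Y]

A grammar is LR(0) if no state in the canonical LR(0) collection has:
  - both a shift item (dot before a terminal) and a complete item (shift-reduce conflict), or
  - two or more complete items (reduce-reduce conflict; the accept item [L' → L .] counts as a complete item here).

Augment with L' → L and build the canonical LR(0) collection (I0 = CLOSURE({[L' → . L]}), then GOTO on every symbol after a dot until no new states appear). It has 15 states:
  I0: { [L → . ( e], [L → . Y], [L → . e], [L' → . L], [Y → . ( Y Y], [Y → . Y Y e], [Y → . e L e], [Y → . f] }  — shift
  I1: { [L → ( . e], [Y → ( . Y Y], [Y → . ( Y Y], [Y → . Y Y e], [Y → . e L e], [Y → . f] }  — shift
  I2: { [L' → L .] }  — accept
  I3: { [L → Y .], [Y → . ( Y Y], [Y → . Y Y e], [Y → . e L e], [Y → . f], [Y → Y . Y e] }  — shift, reduce
  I4: { [L → . ( e], [L → . Y], [L → . e], [L → e .], [Y → . ( Y Y], [Y → . Y Y e], [Y → . e L e], [Y → . f], [Y → e . L e] }  — shift, reduce
  I5: { [Y → f .] }  — reduce
  I6: { [Y → e L . e] }  — shift
  I7: { [Y → e L e .] }  — reduce
  I8: { [Y → ( . Y Y], [Y → . ( Y Y], [Y → . Y Y e], [Y → . e L e], [Y → . f] }  — shift
  I9: { [Y → . ( Y Y], [Y → . Y Y e], [Y → . e L e], [Y → . f], [Y → Y . Y e], [Y → Y Y . e] }  — shift
  I10: { [L → . ( e], [L → . Y], [L → . e], [Y → . ( Y Y], [Y → . Y Y e], [Y → . e L e], [Y → . f], [Y → e . L e] }  — shift
  I11: { [L → . ( e], [L → . Y], [L → . e], [Y → . ( Y Y], [Y → . Y Y e], [Y → . e L e], [Y → . f], [Y → Y Y e .], [Y → e . L e] }  — shift, reduce
  I12: { [Y → ( Y . Y], [Y → . ( Y Y], [Y → . Y Y e], [Y → . e L e], [Y → . f], [Y → Y . Y e] }  — shift
  I13: { [Y → ( Y Y .], [Y → . ( Y Y], [Y → . Y Y e], [Y → . e L e], [Y → . f], [Y → Y . Y e], [Y → Y Y . e] }  — shift, reduce
  I14: { [L → ( e .], [L → . ( e], [L → . Y], [L → . e], [Y → . ( Y Y], [Y → . Y Y e], [Y → . e L e], [Y → . f], [Y → e . L e] }  — shift, reduce

Conflict in state I3:
  Shift-reduce conflict between [L → Y .] and [Y → . ( Y Y]
So the grammar is NOT LR(0).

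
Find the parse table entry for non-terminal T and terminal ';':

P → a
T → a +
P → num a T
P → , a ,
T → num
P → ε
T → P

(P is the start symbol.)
To find M[T, ';'], we find productions for T where ';' is in the predict set (PREDICT(N → α) = (FIRST(α) \ {ε}) ∪ (FOLLOW(N) if α ⇒* ε)).

Relevant sets:
  FIRST(P) = { ',', 'a', 'num', ε }
  FOLLOW(T) = { $ }

T → a +: PREDICT = { 'a' }
T → num: PREDICT = { 'num' }
T → P: PREDICT = { $, ',', 'a', 'num' }

M[T, ';'] is empty (no production applies)

Answer: Empty (error entry)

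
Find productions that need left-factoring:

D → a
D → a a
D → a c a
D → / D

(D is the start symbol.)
Yes, D has productions with common prefix 'a'

Left-factoring is needed when two productions for the same non-terminal
share a common prefix on the right-hand side.

Productions for D:
  D → a
  D → a a
  D → a c a
  D → / D

Found common prefix 'a' in productions for D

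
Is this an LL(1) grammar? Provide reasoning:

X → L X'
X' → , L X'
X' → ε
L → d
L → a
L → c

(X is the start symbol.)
Yes, the grammar is LL(1).

A grammar is LL(1) if for each non-terminal N with multiple productions, the predict sets of those productions are pairwise disjoint, where PREDICT(N → α) = (FIRST(α) \ {ε}) ∪ (FOLLOW(N) if α ⇒* ε).

Relevant sets:
  FOLLOW(X') = { $ }

For X':
  PREDICT(X' → ',' L X') = { ',' }
  PREDICT(X' → ε) = { $ }
For L:
  PREDICT(L → d) = { 'd' }
  PREDICT(L → a) = { 'a' }
  PREDICT(L → c) = { 'c' }
X has a single production, so nothing to check there.

All predict sets are disjoint. The grammar IS LL(1).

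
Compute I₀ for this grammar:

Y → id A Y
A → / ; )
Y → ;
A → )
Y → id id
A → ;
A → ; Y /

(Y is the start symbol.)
{ [Y → . ;], [Y → . id A Y], [Y → . id id], [Y' → . Y] }

First, augment the grammar with Y' → Y
I₀ = CLOSURE({ [Y' → . Y] }):
  [Y' → . Y] has the dot before Y: add [Y → . id A Y], [Y → . ;], [Y → . id id]
No further items can be added.

I₀ = { [Y → . ;], [Y → . id A Y], [Y → . id id], [Y' → . Y] }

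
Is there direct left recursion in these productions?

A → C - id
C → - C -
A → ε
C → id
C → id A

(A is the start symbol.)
No direct left recursion

Direct left recursion occurs when N → N α for some non-terminal N (the right-hand side begins with the left-hand side itself).

A → C - id: starts with C
C → - C -: starts with '-'
A → ε: starts with ε
C → id: starts with id
C → id A: starts with id

No direct left recursion found.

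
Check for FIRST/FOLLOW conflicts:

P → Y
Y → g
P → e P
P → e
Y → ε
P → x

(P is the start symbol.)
A FIRST/FOLLOW conflict occurs when a non-terminal N has a nullable alternative N → β (β ⇒* ε) and another alternative N → α with FIRST(α) ∩ FOLLOW(N) ≠ ∅: on such a lookahead the parser cannot decide between expanding α and letting N vanish via β.

Nullable non-terminals: P, Y.
FIRST sets used below: FIRST(Y) = { 'g', ε }

P: nullable alternative(s) P → Y; FOLLOW(P) = { $ }
  P → Y: FIRST \ {ε} = { 'g' } — this is the only nullable alternative, skip
  P → e P: FIRST \ {ε} = { 'e' } — disjoint from FOLLOW(P)
  P → e: FIRST \ {ε} = { 'e' } — disjoint from FOLLOW(P)
  P → x: FIRST \ {ε} = { 'x' } — disjoint from FOLLOW(P)

Y: nullable alternative(s) Y → ε; FOLLOW(Y) = { $ }
  Y → g: FIRST \ {ε} = { 'g' } — disjoint from FOLLOW(Y)
  Y → ε: FIRST \ {ε} = { } — this is the only nullable alternative, skip

No FIRST/FOLLOW conflicts found.

Answer: No FIRST/FOLLOW conflicts.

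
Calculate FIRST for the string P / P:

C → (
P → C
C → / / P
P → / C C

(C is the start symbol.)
FIRST sets of the non-terminals involved (from the grammar, by fixed-point iteration):
  FIRST(P) = { '(', '/' }

To compute FIRST(P / P), process the symbols left to right:
Symbol P is a non-terminal. Add FIRST(P) \ {ε} = { '(', '/' }
P is not nullable (ε ∉ FIRST(P)), so stop here.
FIRST(P / P) = { '(', '/' }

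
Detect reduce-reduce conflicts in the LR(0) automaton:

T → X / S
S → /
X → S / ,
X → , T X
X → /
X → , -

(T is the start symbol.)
Augment with T' → T and build the canonical LR(0) collection (I0 = CLOSURE({[T' → . T]}), then GOTO on every symbol after a dot until no new states appear). It has 14 states:
  I0: { [S → . /], [T → . X / S], [T' → . T], [X → . , -], [X → . , T X], [X → . /], [X → . S / ,] }  — shift
  I1: { [S → . /], [T → . X / S], [X → , . -], [X → , . T X], [X → . , -], [X → . , T X], [X → . /], [X → . S / ,] }  — shift
  I2: { [S → / .], [X → / .] }  — 2 reduces
  I3: { [X → S . / ,] }  — shift
  I4: { [T' → T .] }  — accept
  I5: { [T → X . / S] }  — shift
  I6: { [S → . /], [T → X / . S] }  — shift
  I7: { [S → / .] }  — reduce
  I8: { [T → X / S .] }  — reduce
  I9: { [X → S / . ,] }  — shift
  I10: { [X → S / , .] }  — reduce
  I11: { [X → , - .] }  — reduce
  I12: { [S → . /], [X → , T . X], [X → . , -], [X → . , T X], [X → . /], [X → . S / ,] }  — shift
  I13: { [X → , T X .] }  — reduce

I2 contains complete items [S → / .], [X → / .] — reduce-reduce conflict.

Answer: Yes — I2: [S → / .] vs [X → / .]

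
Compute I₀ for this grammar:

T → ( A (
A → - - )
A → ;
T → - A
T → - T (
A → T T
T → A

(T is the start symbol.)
{ [A → . - - )], [A → . ;], [A → . T T], [T → . ( A (], [T → . - A], [T → . - T (], [T → . A], [T' → . T] }

First, augment the grammar with T' → T
I₀ = CLOSURE({ [T' → . T] }):
  [T' → . T] has the dot before T: add [T → . ( A (], [T → . - A], [T → . - T (], [T → . A]
  [T → . A] has the dot before A: add [A → . - - )], [A → . ;], [A → . T T]
No further items can be added.

I₀ = { [A → . - - )], [A → . ;], [A → . T T], [T → . ( A (], [T → . - A], [T → . - T (], [T → . A], [T' → . T] }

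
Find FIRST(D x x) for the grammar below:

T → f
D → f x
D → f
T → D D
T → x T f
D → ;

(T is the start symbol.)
{ ';', 'f' }

FIRST sets of the non-terminals involved (from the grammar, by fixed-point iteration):
  FIRST(D) = { ';', 'f' }

To compute FIRST(D x x), process the symbols left to right:
Symbol D is a non-terminal. Add FIRST(D) \ {ε} = { ';', 'f' }
D is not nullable (ε ∉ FIRST(D)), so stop here.
FIRST(D x x) = { ';', 'f' }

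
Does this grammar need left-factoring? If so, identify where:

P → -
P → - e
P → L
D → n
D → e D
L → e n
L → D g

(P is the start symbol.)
Yes, P has productions with common prefix '-'

Left-factoring is needed when two productions for the same non-terminal
share a common prefix on the right-hand side.

Productions for P:
  P → -
  P → - e
  P → L
Productions for D:
  D → n
  D → e D
Productions for L:
  L → e n
  L → D g

Found common prefix '-' in productions for P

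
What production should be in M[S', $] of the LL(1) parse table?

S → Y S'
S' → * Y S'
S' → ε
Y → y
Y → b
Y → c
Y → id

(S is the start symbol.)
To find M[S', $], we find productions for S' where $ is in the predict set (PREDICT(N → α) = (FIRST(α) \ {ε}) ∪ (FOLLOW(N) if α ⇒* ε)).

Relevant sets:
  FOLLOW(S') = { $ }

S' → * Y S': PREDICT = { '*' }
S' → ε: PREDICT = { $ }
  $ is in predict set, so this production goes in M[S', $]

M[S', $] = S' → ε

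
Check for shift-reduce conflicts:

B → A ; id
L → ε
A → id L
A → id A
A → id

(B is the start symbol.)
Yes — I3: [A → id .] vs [A → . id]

Augment with B' → B and build the canonical LR(0) collection (I0 = CLOSURE({[B' → . B]}), then GOTO on every symbol after a dot until no new states appear). It has 8 states:
  I0: { [A → . id A], [A → . id L], [A → . id], [B → . A ; id], [B' → . B] }  — shift
  I1: { [B → A . ; id] }  — shift
  I2: { [B' → B .] }  — accept
  I3: { [A → . id A], [A → . id L], [A → . id], [A → id . A], [A → id . L], [A → id .], [L → .] }  — shift, 2 reduces
  I4: { [A → id A .] }  — reduce
  I5: { [A → id L .] }  — reduce
  I6: { [B → A ; . id] }  — shift
  I7: { [B → A ; id .] }  — reduce

I3 contains reduce items [A → id .], [L → .] and shift items [A → . id], [A → . id A], [A → . id L] — shift-reduce conflict.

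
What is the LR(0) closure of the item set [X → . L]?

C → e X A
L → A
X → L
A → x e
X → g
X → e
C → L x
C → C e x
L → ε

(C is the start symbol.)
{ [A → . x e], [L → . A], [L → .], [X → . L] }

To compute CLOSURE, for each item [A → α.Bβ] where B is a non-terminal, add [B → .γ] for all productions B → γ; repeat for the newly added items until nothing changes.

Start with: [X → . L]
  [X → . L] has the dot before L: add [L → . A], [L → .]
  [L → . A] has the dot before A: add [A → . x e]
No further items can be added.

CLOSURE = { [A → . x e], [L → . A], [L → .], [X → . L] }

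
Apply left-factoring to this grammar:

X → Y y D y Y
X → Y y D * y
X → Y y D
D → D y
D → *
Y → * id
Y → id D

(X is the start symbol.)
X → Y y D X'
X' → y Y
X' → * y
X' → ε
D → D y
D → *
Y → * id
Y → id D

Left-factoring transforms A → αβ₁ | αβ₂ into A → αA' and A' → β₁ | β₂
(α is the longest common prefix among the alternatives). Repeat until
no nonterminal has two alternatives with a common prefix.

Round 1: X has alternatives sharing prefix 'Y y D'. Introduce X': X → Y y D X'
  Add: X' → y Y
  Add: X' → * y
  Add: X' → ε

No remaining common prefixes — done.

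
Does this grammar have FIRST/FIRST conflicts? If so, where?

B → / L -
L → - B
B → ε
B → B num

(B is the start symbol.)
A FIRST/FIRST conflict occurs when two productions N → α and N → β for the same non-terminal have FIRST(α) ∩ FIRST(β) ≠ ∅ (with ε ∈ FIRST of a nullable right-hand side, so two nullable alternatives also conflict).

FIRST sets of the non-terminals at (or reachable through a nullable prefix from) the front of some alternative:
  FIRST(B) = { '/', 'num', ε }

Productions for B:
  B → / L -: FIRST = { '/' }
  B → ε: FIRST = { ε }
  B → B num: FIRST = { '/', 'num' }
L has only one production, so no FIRST/FIRST conflict is possible there.

Conflict for B: B → / L - and B → B num
  Overlap: { '/' }

Answer: Yes. B → '/' L '-' / B → B num on { '/' }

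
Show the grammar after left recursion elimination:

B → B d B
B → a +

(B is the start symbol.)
B is directly left-recursive. The standard transformation for
  A → A α₁ | ... | A α_m | β₁ | ... | β_n
is
  A  → β₁ A' | ... | β_n A'
  A' → α₁ A' | ... | α_m A' | ε

B → a + becomes B → a + B'
B → B d B becomes B' → d B B'
Add B' → ε

Resulting grammar:
B → a + B'
B' → d B B'
B' → ε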